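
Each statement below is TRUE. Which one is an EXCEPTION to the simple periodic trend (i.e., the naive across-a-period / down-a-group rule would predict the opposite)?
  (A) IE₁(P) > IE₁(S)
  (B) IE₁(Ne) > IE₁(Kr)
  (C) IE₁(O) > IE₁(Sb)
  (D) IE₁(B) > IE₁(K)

(A)

The general trend: first ionisation energy increases across a period and decreases down a group.
(A) P (period 3, group 15) vs S (period 3, group 16): the stated order contradicts the simple trend.
(B) Ne (period 2, group 18) vs Kr (period 4, group 18): the stated order agrees with the simple trend.
(C) O (period 2, group 16) vs Sb (period 5, group 15): the stated order agrees with the simple trend.
(D) B (period 2, group 13) vs K (period 4, group 1): the stated order agrees with the simple trend.
The exception is (A): S (3p⁴) ionizes more easily than half-filled P (3p³) because the paired 3p electron in S is pushed out by e⁻–e⁻ repulsion.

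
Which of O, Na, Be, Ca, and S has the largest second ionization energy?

Na

IE_2 is the cost of taking one more electron from the +1 cation: O⁺ still has 5 valence electrons; Na⁺ is the bare [Ne] core; Be⁺ still has 1 valence electron; Ca⁺ still has 1 valence electron; S⁺ still has 5 valence electrons.
Pulling an electron out of a noble-gas core costs far more than removing a remaining valence electron, so Na sits at the high end of IE_2.
Valence configurations: O⁺ [He]2s²2p³, Be⁺ [He]2s¹, Ca⁺ [Ar]4s¹, S⁺ [Ne]3s²3p³.
The numbers (kJ/mol): O 3388, Na 4562, Be 1757, Ca 1145, S 2252.
So the second ionization energies run Ca < Be < S < O < Na.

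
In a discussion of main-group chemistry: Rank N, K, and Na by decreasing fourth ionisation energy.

The fourth ionization energy removes an electron from the +3 ion. For each element: N³⁺ still has 2 valence electrons; K³⁺ is already 2 electrons into the core; Na³⁺ is already 2 electrons into the core.
Usually core removal costs more than valence removal, but here the competition is close: a tightly held n=2 valence electron can cost more to remove than an n=3 core electron, so the actual values have to decide it.
The numbers (kJ/mol): N 7475, K 5877, Na 9543.
Hence IE_4: K < N < Na.

Na > N > K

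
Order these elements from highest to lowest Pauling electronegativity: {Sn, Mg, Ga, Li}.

Sn > Ga > Mg > Li

Li is in period 2, group 1; Mg is in period 3, group 2; Ga is in period 4, group 13; Sn is in period 5, group 14.
Atoms toward the upper right of the periodic table pull bonding electrons most strongly.
These sit on a diagonal, where the across-period and down-group effects partly cancel.
Mg > Li: period and group pull opposite ways; the across-period shift dominates (1.31 vs 0.98).
Ga > Mg: the two effects oppose for this pair; the across-period effect wins (1.81 vs 1.31).
Sn > Ga: the two effects oppose for this pair; the across-period effect wins (1.96 vs 1.81).
Tabulated electronegativity (Pauling): Li 0.98, Mg 1.31, Ga 1.81, Sn 1.96.
So from highest to lowest: Sn > Ga > Mg > Li.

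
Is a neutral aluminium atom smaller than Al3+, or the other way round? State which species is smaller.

Al3+

Forming Al3+ removes 3 electrons from Al. Fewer electrons for the same nuclear charge means less shielding and a higher Z_eff on the remaining electrons, and for main-group metals the entire outer shell is lost.
A cation is smaller than its parent atom: Al3+ < Al.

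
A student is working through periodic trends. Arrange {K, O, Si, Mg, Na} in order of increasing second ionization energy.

Mg < Si < K < O < Na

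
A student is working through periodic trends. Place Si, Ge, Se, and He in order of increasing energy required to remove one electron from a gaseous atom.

Ge < Si < Se < He

He is in period 1, group 18; Si is in period 3, group 14; Ge is in period 4, group 14; Se is in period 4, group 16.
IE₁ increases left→right with effective nuclear charge and decreases top→bottom as the valence shell moves farther out.
Neither a single period nor a single group — weigh both effects.
Si > Ge: they share group 14; the group trend gives Si the larger value.
Se > Si: period and group pull opposite ways; the across-period shift dominates (941 vs 786 kJ/mol).
He > Se: both effects reinforce here, so He is clearly the higher of the two.
Tabulated first ionization energy (kJ/mol): He 2372, Si 786, Ge 762, Se 941.
So from lowest to highest: Ge < Si < Se < He.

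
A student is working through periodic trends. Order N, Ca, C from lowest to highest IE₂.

Ca, C, N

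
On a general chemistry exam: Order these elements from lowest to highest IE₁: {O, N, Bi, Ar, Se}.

Bi < Se < O < N < Ar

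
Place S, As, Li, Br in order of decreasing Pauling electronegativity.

Br, S, As, Li

Smaller atoms with higher effective nuclear charge are more electronegative.
These span different periods and groups, so the two trends combine.
As > Li: the two effects oppose for this pair; the across-period effect wins (2.18 vs 0.98).
S > As: both effects reinforce here, so S is clearly the higher of the two.
Br > S: period and group pull opposite ways; the across-period shift dominates (2.96 vs 2.58).
For reference (Pauling): Li 0.98, S 2.58, As 2.18, Br 2.96.
So from highest to lowest: Br > S > As > Li.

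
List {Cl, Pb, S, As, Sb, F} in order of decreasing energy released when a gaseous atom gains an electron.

Cl > F > S > Sb > As > Pb

Adding an electron releases more energy for atoms nearer the top right (short of the noble gases).
Here both period and group differ, so the two effects have to be weighed against each other.
As > Pb: both effects reinforce here, so As is clearly the higher of the two.
Sb > As: this pair runs against the simple trend — see the exception note.
S > Sb: both effects reinforce here, so S is clearly the higher of the two.
F > S: both effects reinforce here, so F is clearly the higher of the two.
Cl > F: this pair runs against the simple trend — see the exception note.
Note the exception: Sb has a higher electron affinity than As, contrary to the simple trend — both are half-filled np³, but the pairing/repulsion penalty for the added electron shrinks as the p orbitals become larger and more diffuse down the group, and for Sb that outweighs the weaker nuclear attraction.
Note the exception: Cl has a higher electron affinity than F, contrary to the simple trend — F's small 2p subshell makes the incoming electron feel strong e⁻–e⁻ repulsion, so Cl actually releases more energy on gaining an electron.
Approximate values (kJ/mol): F 328, S 200, Cl 349, As 78, Sb 103, Pb 35.
So from highest to lowest: Cl > F > S > Sb > As > Pb.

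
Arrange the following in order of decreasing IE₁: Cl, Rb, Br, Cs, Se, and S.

Cl > Br > S > Se > Rb > Cs

S is in period 3, group 16; Cl is in period 3, group 17; Se is in period 4, group 16; Br is in period 4, group 17; Rb is in period 5, group 1; Cs is in period 6, group 1.
Across a period the outer electron is held more tightly (higher IE₁); down a group it sits in a higher shell, more shielded, and comes off more easily.
Neither a single period nor a single group — weigh both effects.
Rb > Cs: Rb sits above Cs in group 1, so the down-group effect alone puts Rb higher.
Se > Rb: both effects reinforce here, so Se is clearly the higher of the two.
S > Se: they share group 16; the group trend gives S the larger value.
Br > S: the two effects oppose for this pair; the across-period effect wins (1140 vs 1000 kJ/mol).
Cl > Br: they share group 17; the group trend gives Cl the larger value.
For reference (kJ/mol): S 1000, Cl 1251, Se 941, Br 1140, Rb 403, Cs 376.
So from highest to lowest: Cl > Br > S > Se > Rb > Cs.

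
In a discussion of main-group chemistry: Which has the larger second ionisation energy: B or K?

K

The second ionization energy removes an electron from the +1 ion. For each element: B⁺ still has 2 valence electrons; K⁺ is the bare [Ar] core.
Breaking into a closed-shell core is much more expensive than removing a leftover valence electron — K has the largest IE_2 here.
The numbers (kJ/mol): B 2427, K 3052.
Hence IE_2: B < K.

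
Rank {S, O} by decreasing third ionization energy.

Consider each +2 ion: S²⁺ still has 4 valence electrons; O²⁺ still has 4 valence electrons.
All are still removing valence electrons, so compare the +2 ions as you would atoms: IE_3 generally rises across a period (higher Z_eff) and falls down a group (larger shell), subject to the usual subshell exceptions.
Valence configurations: S²⁺ [Ne]3s²3p², O²⁺ [He]2s²2p².
Approximate IE_3 values (kJ/mol): S 3357, O 5300.
Putting it together, IE_3: S < O.

O, S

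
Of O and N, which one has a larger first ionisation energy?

First ionization energy rises across a period (greater Z_eff holds electrons more tightly) and falls down a group (valence electrons are farther from the nucleus).
All lie in period 2; the across-period trend (first ionization energy increases left to right) applies, with the exception below.
Note the exception: N has a higher first ionization energy than O, contrary to the simple trend — pairing an electron in O's 2p⁴ costs repulsion energy, so O ionizes more easily than half-filled N (2p³).
Approximate values (kJ/mol): N 1402, O 1314.
So N has the larger first ionisation energy (N > O).

N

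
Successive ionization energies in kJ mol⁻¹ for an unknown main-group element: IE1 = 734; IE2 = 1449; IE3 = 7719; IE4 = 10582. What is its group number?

Look for the largest jump between consecutive ionization energies: IE3/IE2 ≈ 5.3, far larger than any earlier ratio.
That jump marks the point where a core electron is being removed. So the atom has 2 valence electrons.
A main-group element with 2 valence electrons is in group 2.

Group 2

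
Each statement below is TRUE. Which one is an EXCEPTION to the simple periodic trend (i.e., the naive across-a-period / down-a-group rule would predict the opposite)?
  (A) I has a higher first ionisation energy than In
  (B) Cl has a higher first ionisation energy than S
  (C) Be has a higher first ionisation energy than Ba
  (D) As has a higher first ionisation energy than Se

(D)

The general trend: first ionisation energy increases across a period and decreases down a group.
(A) I (period 5, group 17) vs In (period 5, group 13): the stated order agrees with the simple trend.
(B) Cl (period 3, group 17) vs S (period 3, group 16): the stated order agrees with the simple trend.
(C) Be (period 2, group 2) vs Ba (period 6, group 2): the stated order agrees with the simple trend.
(D) As (period 4, group 15) vs Se (period 4, group 16): the stated order contradicts the simple trend.
The exception is (D): Se (4p⁴) ionizes more easily than half-filled As (4p³).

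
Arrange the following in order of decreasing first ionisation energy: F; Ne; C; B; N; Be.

Be is in period 2, group 2; B is in period 2, group 13; C is in period 2, group 14; N is in period 2, group 15; F is in period 2, group 17; Ne is in period 2, group 18.
First ionization energy rises across a period (greater Z_eff holds electrons more tightly) and falls down a group (valence electrons are farther from the nucleus).
All lie in period 2; the across-period trend (first ionization energy increases left to right) applies, with the exception below.
Note the exception: Be has a higher first ionization energy than B, contrary to the simple trend — removing B's lone 2p electron is easier than breaking Be's filled 2s².
Approximate values (kJ/mol): Be 900, B 801, C 1086, N 1402, F 1681, Ne 2081.
So from highest to lowest: Ne > F > N > C > Be > B.

Ne > F > N > C > Be > B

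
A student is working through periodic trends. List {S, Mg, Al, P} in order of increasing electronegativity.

Mg is in period 3, group 2; Al is in period 3, group 13; P is in period 3, group 15; S is in period 3, group 16.
EN rises left→right (higher Z_eff, smaller atoms) and falls top→bottom (larger, more shielded atoms).
All lie in period 3, so electronegativity increases left to right.
So from lowest to highest: Mg < Al < P < S.

Mg, Al, P, S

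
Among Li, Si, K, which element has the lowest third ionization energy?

Si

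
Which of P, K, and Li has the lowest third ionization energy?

P

The third ionization energy removes an electron from the +2 ion. For each element: P²⁺ still has 3 valence electrons; K²⁺ is already 1 electron into the core; Li²⁺ is already 1 electron into the core.
Core electrons are held far more tightly than valence electrons, so K and Li top the IE_3 order.
Tabulated IE_3 (kJ/mol): P 2914, K 4420, Li 11815.
Putting it together, IE_3: P < K < Li.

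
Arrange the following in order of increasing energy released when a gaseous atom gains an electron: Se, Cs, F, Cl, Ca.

Ca, Cs, Se, F, Cl

F is in period 2, group 17; Cl is in period 3, group 17; Ca is in period 4, group 2; Se is in period 4, group 16; Cs is in period 6, group 1.
Electron affinity generally becomes more exothermic across a period toward the halogens and less exothermic down a group.
Here both period and group differ, so the two effects have to be weighed against each other.
Cs > Ca: this pair runs against the simple trend — see the exception note.
Se > Cs: relative to Cs, both the across-period and down-group shifts push Se's electron affinity up.
F > Se: both effects reinforce here, so F is clearly the higher of the two.
Cl > F: this pair runs against the simple trend — see the exception note.
Note the exception: Cs has a higher electron affinity than Ca, contrary to the simple trend — adding an electron to Ca (ns²) has to open a new, higher-energy np subshell, which is unfavourable.
Note the exception: Cl has a higher electron affinity than F, contrary to the simple trend — F's small 2p subshell makes the incoming electron feel strong e⁻–e⁻ repulsion, so Cl actually releases more energy on gaining an electron.
Tabulated electron affinity (kJ/mol): F 328, Cl 349, Ca 2, Se 195, Cs 46.
So from lowest to highest: Ca < Cs < Se < F < Cl.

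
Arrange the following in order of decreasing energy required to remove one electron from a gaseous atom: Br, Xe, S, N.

N > Xe > Br > S

Removing the outermost electron gets harder across a period and easier down a group.
A diagonal step moves right (one effect) and down (the opposite effect) at once.
Br > S: the two effects oppose for this pair; the across-period effect wins (1140 vs 1000 kJ/mol).
Xe > Br: the two effects oppose for this pair; the across-period effect wins (1170 vs 1140 kJ/mol).
N > Xe: period and group pull opposite ways; the down-group shift dominates (1402 vs 1170 kJ/mol).
Tabulated first ionization energy (kJ/mol): N 1402, S 1000, Br 1140, Xe 1170.
So from highest to lowest: N > Xe > Br > S.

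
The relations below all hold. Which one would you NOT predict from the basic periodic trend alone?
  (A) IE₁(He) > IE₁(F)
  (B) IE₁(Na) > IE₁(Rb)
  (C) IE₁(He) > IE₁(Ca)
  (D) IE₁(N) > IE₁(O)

The general trend: IE₁ increases across a period and decreases down a group.
(A) He (period 1, group 18) vs F (period 2, group 17): the stated order agrees with the simple trend.
(B) Na (period 3, group 1) vs Rb (period 5, group 1): the stated order agrees with the simple trend.
(C) He (period 1, group 18) vs Ca (period 4, group 2): the stated order agrees with the simple trend.
(D) N (period 2, group 15) vs O (period 2, group 16): the stated order contradicts the simple trend.
The exception is (D): pairing an electron in O's 2p⁴ costs repulsion energy, so O ionizes more easily than half-filled N (2p³).

(D)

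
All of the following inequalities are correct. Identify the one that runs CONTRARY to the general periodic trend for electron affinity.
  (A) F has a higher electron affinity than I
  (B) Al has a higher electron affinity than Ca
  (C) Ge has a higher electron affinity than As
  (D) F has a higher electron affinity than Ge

The general trend: electron affinity increases across a period and decreases down a group.
(A) F (period 2, group 17) vs I (period 5, group 17): the stated order agrees with the simple trend.
(B) Al (period 3, group 13) vs Ca (period 4, group 2): the stated order agrees with the simple trend.
(C) Ge (period 4, group 14) vs As (period 4, group 15): the stated order contradicts the simple trend.
(D) F (period 2, group 17) vs Ge (period 4, group 14): the stated order agrees with the simple trend.
The exception is (C): adding an electron to As's half-filled 4p³ is unfavourable, so Ge (4p²) has the more exothermic EA.

(C)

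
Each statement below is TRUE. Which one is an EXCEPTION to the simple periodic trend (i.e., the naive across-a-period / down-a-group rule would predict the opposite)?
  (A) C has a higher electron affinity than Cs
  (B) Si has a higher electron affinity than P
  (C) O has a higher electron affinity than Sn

(B)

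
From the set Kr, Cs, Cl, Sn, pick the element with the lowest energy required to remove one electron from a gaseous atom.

IE₁ increases left→right with effective nuclear charge and decreases top→bottom as the valence shell moves farther out.
These span different periods and groups, so the two trends combine.
Sn > Cs: relative to Cs, both the across-period and down-group shifts push Sn's first ionization energy up.
Cl > Sn: both effects reinforce here, so Cl is clearly the higher of the two.
Kr > Cl: period and group pull opposite ways; the across-period shift dominates (1351 vs 1251 kJ/mol).
For reference (kJ/mol): Cl 1251, Kr 1351, Sn 709, Cs 376.
The lowest energy required to remove one electron from a gaseous atom among these belongs to Cs.

Cs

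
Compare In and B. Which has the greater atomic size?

In

B is in period 2, group 13; In is in period 5, group 13.
Across a period the added protons contract the valence shell; down a group each new principal shell makes the atom larger.
All are in group 13, so atomic radius increases down the group.
So In has the greater atomic size (In > B).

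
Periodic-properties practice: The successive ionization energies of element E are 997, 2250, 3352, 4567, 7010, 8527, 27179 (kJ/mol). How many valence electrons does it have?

Look for the largest jump between consecutive ionization energies: IE7/IE6 ≈ 3.2, far larger than any earlier ratio.
That jump marks the point where a core electron is being removed. So the atom has 6 valence electrons.

6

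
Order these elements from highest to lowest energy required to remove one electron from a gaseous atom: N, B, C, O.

N > O > C > B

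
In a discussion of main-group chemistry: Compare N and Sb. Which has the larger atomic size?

N is in period 2, group 15; Sb is in period 5, group 15.
Radius decreases left→right (rising Z_eff, same n) and increases top→bottom (higher n).
All are in group 15, so atomic radius increases down the group.
So Sb has the larger atomic size (Sb > N).

Sb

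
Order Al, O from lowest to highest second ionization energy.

The second ionization energy removes an electron from the +1 ion. For each element: Al⁺ still has 2 valence electrons; O⁺ still has 5 valence electrons.
All are still removing valence electrons, so compare the +1 ions as you would atoms: IE_2 generally rises across a period (higher Z_eff) and falls down a group (larger shell), subject to the usual subshell exceptions.
Valence configurations: Al⁺ [Ne]3s², O⁺ [He]2s²2p³.
Tabulated IE_2 (kJ/mol): Al 1817, O 3388.
Hence IE_2: Al < O.

Al < O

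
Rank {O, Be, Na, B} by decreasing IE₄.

B > Be > Na > O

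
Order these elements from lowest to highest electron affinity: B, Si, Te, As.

Adding an electron releases more energy for atoms nearer the top right (short of the noble gases).
A diagonal step moves right (one effect) and down (the opposite effect) at once.
As > B: period and group pull opposite ways; the across-period shift dominates (78 vs 27 kJ/mol).
Si > As: the two effects oppose for this pair; the down-group effect wins (134 vs 78 kJ/mol).
Te > Si: period and group pull opposite ways; the across-period shift dominates (190 vs 134 kJ/mol).
For reference (kJ/mol): B 27, Si 134, As 78, Te 190.
So from lowest to highest: B < As < Si < Te.

B, As, Si, Te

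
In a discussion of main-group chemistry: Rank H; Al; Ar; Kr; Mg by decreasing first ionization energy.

Ar > Kr > H > Mg > Al

H is in period 1, group 1; Mg is in period 3, group 2; Al is in period 3, group 13; Ar is in period 3, group 18; Kr is in period 4, group 18.
Removing the outermost electron gets harder across a period and easier down a group.
Neither a single period nor a single group — weigh both effects.
Mg > Al: this pair runs against the simple trend — see the exception note.
H > Mg: period and group pull opposite ways; the down-group shift dominates (1312 vs 738 kJ/mol).
Kr > H: period and group pull opposite ways; the across-period shift dominates (1351 vs 1312 kJ/mol).
Ar > Kr: Ar sits above Kr in group 18, so the down-group effect alone puts Ar higher.
Note the exception: Mg has a higher first ionization energy than Al, contrary to the simple trend — Al's single 3p electron is easier to remove than one from Mg's filled 3s².
For reference (kJ/mol): H 1312, Mg 738, Al 578, Ar 1521, Kr 1351.
So from highest to lowest: Ar > Kr > H > Mg > Al.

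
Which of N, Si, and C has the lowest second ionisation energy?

After 1 electron has been removed, what remains? N⁺ still has 4 valence electrons; Si⁺ still has 3 valence electrons; C⁺ still has 3 valence electrons.
All are still removing valence electrons, so compare the +1 ions as you would atoms: IE_2 generally rises across a period (higher Z_eff) and falls down a group (larger shell), subject to the usual subshell exceptions.
Valence configurations: N⁺ [He]2s²2p², Si⁺ [Ne]3s²3p¹, C⁺ [He]2s²2p¹.
Approximate IE_2 values (kJ/mol): N 2856, Si 1577, C 2353.
Putting it together, IE_2: Si < C < N.

Si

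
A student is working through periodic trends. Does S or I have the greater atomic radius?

Across a period the added protons contract the valence shell; down a group each new principal shell makes the atom larger.
These span different periods and groups, so the two trends combine.
I > S: period and group pull opposite ways; the down-group shift dominates (133 vs 103 pm).
Approximate values (pm): S 103, I 133.
So I has the greater atomic radius (I > S).

I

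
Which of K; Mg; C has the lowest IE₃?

After 2 electrons have been removed, what remains? K²⁺ is already 1 electron into the core; Mg²⁺ is the bare [Ne] core; C²⁺ still has 2 valence electrons.
Usually core removal costs more than valence removal, but here the competition is close: a tightly held n=2 valence electron can cost more to remove than an n=3 core electron, so the actual values have to decide it.
Approximate IE_3 values (kJ/mol): K 4420, Mg 7733, C 4620.
So the third ionization energies run K < C < Mg.

K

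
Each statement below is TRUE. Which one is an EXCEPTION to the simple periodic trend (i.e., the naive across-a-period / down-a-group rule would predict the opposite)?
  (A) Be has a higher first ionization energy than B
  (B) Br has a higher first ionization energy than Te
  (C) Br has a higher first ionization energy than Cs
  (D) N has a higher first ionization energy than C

(A)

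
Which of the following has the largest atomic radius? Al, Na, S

Na is in period 3, group 1; Al is in period 3, group 13; S is in period 3, group 16.
Across a period the added protons contract the valence shell; down a group each new principal shell makes the atom larger.
All lie in period 3, so atomic radius increases right to left.
The largest atomic radius among these belongs to Na.

Na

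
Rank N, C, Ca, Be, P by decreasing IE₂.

The second ionization energy removes an electron from the +1 ion. For each element: N⁺ still has 4 valence electrons; C⁺ still has 3 valence electrons; Ca⁺ still has 1 valence electron; Be⁺ still has 1 valence electron; P⁺ still has 4 valence electrons.
All are still removing valence electrons, so compare the +1 ions as you would atoms: IE_2 generally rises across a period (higher Z_eff) and falls down a group (larger shell), subject to the usual subshell exceptions.
Valence configurations: N⁺ [He]2s²2p², C⁺ [He]2s²2p¹, Ca⁺ [Ar]4s¹, Be⁺ [He]2s¹, P⁺ [Ne]3s²3p².
Tabulated IE_2 (kJ/mol): N 2856, C 2353, Ca 1145, Be 1757, P 1907.
Overall IE_2 order: Ca < Be < P < C < N.

N, C, P, Be, Ca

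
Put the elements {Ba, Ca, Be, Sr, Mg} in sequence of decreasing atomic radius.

Ba > Sr > Ca > Mg > Be

Be is in period 2, group 2; Mg is in period 3, group 2; Ca is in period 4, group 2; Sr is in period 5, group 2; Ba is in period 6, group 2.
Radius decreases left→right (rising Z_eff, same n) and increases top→bottom (higher n).
All are in group 2, so atomic radius increases down the group.
So from largest to smallest: Ba > Sr > Ca > Mg > Be.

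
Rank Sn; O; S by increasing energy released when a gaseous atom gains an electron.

O is in period 2, group 16; S is in period 3, group 16; Sn is in period 5, group 14.
Adding an electron releases more energy for atoms nearer the top right (short of the noble gases).
Neither a single period nor a single group — weigh both effects.
O > Sn: relative to Sn, both the across-period and down-group shifts push O's electron affinity up.
S > O: this pair runs against the simple trend — see the exception note.
Note the exception: S has a higher electron affinity than O, contrary to the simple trend — the compact 2p subshell of O repels the added electron more than S's larger 3p does.
Tabulated electron affinity (kJ/mol): O 141, S 200, Sn 107.
So from lowest to highest: Sn < O < S.

Sn < O < S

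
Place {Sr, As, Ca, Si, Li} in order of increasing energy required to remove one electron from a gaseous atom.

Li is in period 2, group 1; Si is in period 3, group 14; Ca is in period 4, group 2; As is in period 4, group 15; Sr is in period 5, group 2.
First ionization energy rises across a period (greater Z_eff holds electrons more tightly) and falls down a group (valence electrons are farther from the nucleus).
These span different periods and groups, so the two trends combine.
Sr > Li: period and group pull opposite ways; the across-period shift dominates (550 vs 520 kJ/mol).
Ca > Sr: they share group 2; the group trend gives Ca the larger value.
Si > Ca: relative to Ca, both the across-period and down-group shifts push Si's first ionization energy up.
As > Si: period and group pull opposite ways; the across-period shift dominates (947 vs 786 kJ/mol).
Approximate values (kJ/mol): Li 520, Si 786, Ca 590, As 947, Sr 550.
So from lowest to highest: Li < Sr < Ca < Si < As.

Li, Sr, Ca, Si, As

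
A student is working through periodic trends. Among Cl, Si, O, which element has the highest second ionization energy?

Consider each +1 ion: Cl⁺ still has 6 valence electrons; Si⁺ still has 3 valence electrons; O⁺ still has 5 valence electrons.
All are still removing valence electrons, so compare the +1 ions as you would atoms: IE_2 generally rises across a period (higher Z_eff) and falls down a group (larger shell), subject to the usual subshell exceptions.
Valence configurations: Cl⁺ [Ne]3s²3p⁴, Si⁺ [Ne]3s²3p¹, O⁺ [He]2s²2p³.
The numbers (kJ/mol): Cl 2298, Si 1577, O 3388.
Hence IE_2: Si < Cl < O.

O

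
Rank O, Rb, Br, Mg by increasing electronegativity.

Rb < Mg < Br < O

O is in period 2, group 16; Mg is in period 3, group 2; Br is in period 4, group 17; Rb is in period 5, group 1.
Electronegativity increases across a period and decreases down a group, tracking effective nuclear charge and atomic size.
Neither a single period nor a single group — weigh both effects.
Mg > Rb: both effects reinforce here, so Mg is clearly the higher of the two.
Br > Mg: the two effects oppose for this pair; the across-period effect wins (2.96 vs 1.31).
O > Br: the two effects oppose for this pair; the down-group effect wins (3.44 vs 2.96).
For reference (Pauling): O 3.44, Mg 1.31, Br 2.96, Rb 0.82.
So from lowest to highest: Rb < Mg < Br < O.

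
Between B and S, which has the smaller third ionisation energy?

Consider each +2 ion: B²⁺ still has 1 valence electron; S²⁺ still has 4 valence electrons.
All are still removing valence electrons, so compare the +2 ions as you would atoms: IE_3 generally rises across a period (higher Z_eff) and falls down a group (larger shell), subject to the usual subshell exceptions.
Valence configurations: B²⁺ [He]2s¹, S²⁺ [Ne]3s²3p².
Approximate IE_3 values (kJ/mol): B 3660, S 3357.
So the third ionization energies run S < B.

S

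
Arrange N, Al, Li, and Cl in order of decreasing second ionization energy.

Li, N, Cl, Al

After 1 electron has been removed, what remains? N⁺ still has 4 valence electrons; Al⁺ still has 2 valence electrons; Li⁺ is the bare [He] core; Cl⁺ still has 6 valence electrons.
Pulling an electron out of a noble-gas core costs far more than removing a remaining valence electron, so Li sits at the high end of IE_2.
Valence configurations: N⁺ [He]2s²2p², Al⁺ [Ne]3s², Cl⁺ [Ne]3s²3p⁴.
Approximate IE_2 values (kJ/mol): N 2856, Al 1817, Li 7298, Cl 2298.
Putting it together, IE_2: Al < Cl < N < Li.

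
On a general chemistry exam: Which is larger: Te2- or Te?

Te2-

Forming Te2- adds 2 electrons to Te. More electron–electron repulsion in the same shell, with unchanged nuclear charge, lets the cloud expand.
An anion is larger than its parent atom: Te2- > Te.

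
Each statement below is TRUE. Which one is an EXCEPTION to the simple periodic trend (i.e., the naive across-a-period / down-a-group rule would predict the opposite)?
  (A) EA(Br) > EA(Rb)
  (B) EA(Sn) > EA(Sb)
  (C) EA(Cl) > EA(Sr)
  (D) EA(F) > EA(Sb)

The general trend: electron affinity increases across a period and decreases down a group.
(A) Br (period 4, group 17) vs Rb (period 5, group 1): the stated order agrees with the simple trend.
(B) Sn (period 5, group 14) vs Sb (period 5, group 15): the stated order contradicts the simple trend.
(C) Cl (period 3, group 17) vs Sr (period 5, group 2): the stated order agrees with the simple trend.
(D) F (period 2, group 17) vs Sb (period 5, group 15): the stated order agrees with the simple trend.
The exception is (B): adding an electron to Sb's half-filled 5p³ is unfavourable, so Sn has the more exothermic EA.

(B)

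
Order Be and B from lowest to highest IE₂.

Be, B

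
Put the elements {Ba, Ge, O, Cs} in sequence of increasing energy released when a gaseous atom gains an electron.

O is in period 2, group 16; Ge is in period 4, group 14; Cs is in period 6, group 1; Ba is in period 6, group 2.
EA tends to increase across a period and decrease down a group, though the pattern is less regular than for IE or radius.
Neither a single period nor a single group — weigh both effects.
Cs > Ba: this pair runs against the simple trend — see the exception note.
Ge > Cs: both effects reinforce here, so Ge is clearly the higher of the two.
O > Ge: relative to Ge, both the across-period and down-group shifts push O's electron affinity up.
Note the exception: Cs has a higher electron affinity than Ba, contrary to the simple trend — adding an electron to Ba (ns²) has to open a new, higher-energy np subshell, which is unfavourable.
Tabulated electron affinity (kJ/mol): O 141, Ge 119, Cs 46, Ba 14.
So from lowest to highest: Ba < Cs < Ge < O.

Ba, Cs, Ge, O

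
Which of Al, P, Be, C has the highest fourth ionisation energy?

Be

Consider each +3 ion: Al³⁺ is the bare [Ne] core; P³⁺ still has 2 valence electrons; Be³⁺ is already 1 electron into the core; C³⁺ still has 1 valence electron.
Pulling an electron out of a noble-gas core costs far more than removing a remaining valence electron, so Al and Be sit at the high end of IE_4.
Valence configurations: P³⁺ [Ne]3s², C³⁺ [He]2s¹.
Approximate IE_4 values (kJ/mol): Al 11577, P 4964, Be 21007, C 6223.
Hence IE_4: P < C < Al < Be.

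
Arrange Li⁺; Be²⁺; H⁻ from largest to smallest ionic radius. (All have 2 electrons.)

All of these have 2 electrons, so size is governed by nuclear charge alone: the more protons, the stronger the pull on the same electron cloud, and the smaller the ion.
Nuclear charges: Be²⁺ (Z=4), Li⁺ (Z=3), H⁻ (Z=1).
Largest to smallest: H⁻ > Li⁺ > Be²⁺.

H⁻ > Li⁺ > Be²⁺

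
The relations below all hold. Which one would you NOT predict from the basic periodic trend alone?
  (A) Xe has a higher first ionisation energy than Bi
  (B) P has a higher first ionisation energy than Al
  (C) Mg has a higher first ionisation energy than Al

(C)

The general trend: first ionisation energy increases across a period and decreases down a group.
(A) Xe (period 5, group 18) vs Bi (period 6, group 15): the stated order agrees with the simple trend.
(B) P (period 3, group 15) vs Al (period 3, group 13): the stated order agrees with the simple trend.
(C) Mg (period 3, group 2) vs Al (period 3, group 13): the stated order contradicts the simple trend.
The exception is (C): Al's single 3p electron is easier to remove than one from Mg's filled 3s².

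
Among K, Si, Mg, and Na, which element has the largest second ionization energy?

The second ionization energy removes an electron from the +1 ion. For each element: K⁺ is the bare [Ar] core; Si⁺ still has 3 valence electrons; Mg⁺ still has 1 valence electron; Na⁺ is the bare [Ne] core.
Pulling an electron out of a noble-gas core costs far more than removing a remaining valence electron, so K and Na sit at the high end of IE_2.
Valence configurations: Si⁺ [Ne]3s²3p¹, Mg⁺ [Ne]3s¹.
The numbers (kJ/mol): K 3052, Si 1577, Mg 1451, Na 4562.
Overall IE_2 order: Mg < Si < K < Na.

Na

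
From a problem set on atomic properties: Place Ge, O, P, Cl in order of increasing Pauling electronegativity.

Ge < P < Cl < O

O is in period 2, group 16; P is in period 3, group 15; Cl is in period 3, group 17; Ge is in period 4, group 14.
Electronegativity increases across a period and decreases down a group, tracking effective nuclear charge and atomic size.
These span different periods and groups, so the two trends combine.
P > Ge: relative to Ge, both the across-period and down-group shifts push P's electronegativity up.
Cl > P: Cl lies to the right of P in period 3, so the across-period effect alone puts Cl higher.
O > Cl: period and group pull opposite ways; the down-group shift dominates (3.44 vs 3.16).
For reference (Pauling): O 3.44, P 2.19, Cl 3.16, Ge 2.01.
So from lowest to highest: Ge < P < Cl < O.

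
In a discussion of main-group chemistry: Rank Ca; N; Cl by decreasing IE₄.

N > Ca > Cl

IE_4 is the cost of taking one more electron from the +3 cation: Ca³⁺ is already 1 electron into the core; N³⁺ still has 2 valence electrons; Cl³⁺ still has 4 valence electrons.
Usually core removal costs more than valence removal, but here the competition is close: a tightly held n=2 valence electron can cost more to remove than an n=3 core electron, so the actual values have to decide it.
Valence configurations: N³⁺ [He]2s², Cl³⁺ [Ne]3s²3p².
The numbers (kJ/mol): Ca 6491, N 7475, Cl 5159.
Hence IE_4: Cl < Ca < N.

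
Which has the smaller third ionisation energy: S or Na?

S

The third ionization energy removes an electron from the +2 ion. For each element: S²⁺ still has 4 valence electrons; Na²⁺ is already 1 electron into the core.
Core electrons are held far more tightly than valence electrons, so Na tops the IE_3 order.
The numbers (kJ/mol): S 3357, Na 6910.
So the third ionization energies run S < Na.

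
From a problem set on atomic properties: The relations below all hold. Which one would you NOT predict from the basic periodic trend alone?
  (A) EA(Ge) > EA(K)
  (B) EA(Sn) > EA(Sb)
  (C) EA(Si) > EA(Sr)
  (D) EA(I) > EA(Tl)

(B)

The general trend: electron affinity increases across a period and decreases down a group.
(A) Ge (period 4, group 14) vs K (period 4, group 1): the stated order agrees with the simple trend.
(B) Sn (period 5, group 14) vs Sb (period 5, group 15): the stated order contradicts the simple trend.
(C) Si (period 3, group 14) vs Sr (period 5, group 2): the stated order agrees with the simple trend.
(D) I (period 5, group 17) vs Tl (period 6, group 13): the stated order agrees with the simple trend.
The exception is (B): adding an electron to Sb's half-filled 5p³ is unfavourable, so Sn has the more exothermic EA.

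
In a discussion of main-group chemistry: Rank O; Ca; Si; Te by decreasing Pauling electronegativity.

O > Te > Si > Ca

Smaller atoms with higher effective nuclear charge are more electronegative.
Here both period and group differ, so the two effects have to be weighed against each other.
Si > Ca: both effects reinforce here, so Si is clearly the higher of the two.
Te > Si: the two effects oppose for this pair; the across-period effect wins (2.10 vs 1.90).
O > Te: they share group 16; the group trend gives O the larger value.
Tabulated electronegativity (Pauling): O 3.44, Si 1.90, Ca 1.00, Te 2.10.
So from highest to lowest: O > Te > Si > Ca.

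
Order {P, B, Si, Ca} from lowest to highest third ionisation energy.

P < Si < B < Ca

After 2 electrons have been removed, what remains? P²⁺ still has 3 valence electrons; B²⁺ still has 1 valence electron; Si²⁺ still has 2 valence electrons; Ca²⁺ is the bare [Ar] core.
Pulling an electron out of a noble-gas core costs far more than removing a remaining valence electron, so Ca sits at the high end of IE_3.
Valence configurations: P²⁺ [Ne]3s²3p¹, B²⁺ [He]2s¹, Si²⁺ [Ne]3s².
P²⁺ loses a lone 3p electron whereas Si²⁺ must break into a filled 3s² pair, so IE_3(Si) > IE_3(P) even though P has the higher nuclear charge.
Approximate IE_3 values (kJ/mol): P 2914, B 3660, Si 3232, Ca 4912.
Hence IE_3: P < Si < B < Ca.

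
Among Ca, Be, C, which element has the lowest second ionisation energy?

Ca

IE_2 is the cost of taking one more electron from the +1 cation: Ca⁺ still has 1 valence electron; Be⁺ still has 1 valence electron; C⁺ still has 3 valence electrons.
All are still removing valence electrons, so compare the +1 ions as you would atoms: IE_2 generally rises across a period (higher Z_eff) and falls down a group (larger shell), subject to the usual subshell exceptions.
Valence configurations: Ca⁺ [Ar]4s¹, Be⁺ [He]2s¹, C⁺ [He]2s²2p¹.
Tabulated IE_2 (kJ/mol): Ca 1145, Be 1757, C 2353.
Hence IE_2: Ca < Be < C.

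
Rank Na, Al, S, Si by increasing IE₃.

IE_3 is the cost of taking one more electron from the +2 cation: Na²⁺ is already 1 electron into the core; Al²⁺ still has 1 valence electron; S²⁺ still has 4 valence electrons; Si²⁺ still has 2 valence electrons.
Pulling an electron out of a noble-gas core costs far more than removing a remaining valence electron, so Na sits at the high end of IE_3.
Valence configurations: Al²⁺ [Ne]3s¹, S²⁺ [Ne]3s²3p², Si²⁺ [Ne]3s².
Tabulated IE_3 (kJ/mol): Na 6910, Al 2745, S 3357, Si 3232.
Hence IE_3: Al < Si < S < Na.

Al < Si < S < Na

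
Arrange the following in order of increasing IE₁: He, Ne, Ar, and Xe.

He is in period 1, group 18; Ne is in period 2, group 18; Ar is in period 3, group 18; Xe is in period 5, group 18.
IE₁ increases left→right with effective nuclear charge and decreases top→bottom as the valence shell moves farther out.
All are in group 18, so first ionization energy increases up the group.
So from lowest to highest: Xe < Ar < Ne < He.

Xe, Ar, Ne, He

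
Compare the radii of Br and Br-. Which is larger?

Br-

Forming Br- adds 1 electron to Br. More electron–electron repulsion in the same shell, with unchanged nuclear charge, lets the cloud expand.
An anion is larger than its parent atom: Br- > Br.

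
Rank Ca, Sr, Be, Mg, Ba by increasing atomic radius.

Across a period the added protons contract the valence shell; down a group each new principal shell makes the atom larger.
All are in group 2, so atomic radius increases down the group.
So from smallest to largest: Be < Mg < Ca < Sr < Ba.

Be < Mg < Ca < Sr < Ba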